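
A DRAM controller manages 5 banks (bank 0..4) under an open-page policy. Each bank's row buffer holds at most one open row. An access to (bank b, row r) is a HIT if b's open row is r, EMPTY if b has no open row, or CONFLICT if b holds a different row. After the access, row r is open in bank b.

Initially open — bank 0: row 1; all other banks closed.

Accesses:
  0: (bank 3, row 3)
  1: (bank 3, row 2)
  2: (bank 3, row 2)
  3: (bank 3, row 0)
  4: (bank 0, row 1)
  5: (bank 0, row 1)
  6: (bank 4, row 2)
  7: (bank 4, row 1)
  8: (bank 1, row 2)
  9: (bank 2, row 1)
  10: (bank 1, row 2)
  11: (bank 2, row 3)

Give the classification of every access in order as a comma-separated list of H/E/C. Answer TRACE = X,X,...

#0 (3,3) E
#1 (3,2) C  (was 3)
#2 (3,2) H  (was 2)
#3 (3,0) C  (was 2)
#4 (0,1) H  (was 1)
#5 (0,1) H  (was 1)
#6 (4,2) E
#7 (4,1) C  (was 2)
#8 (1,2) E
#9 (2,1) E
#10 (1,2) H  (was 2)
#11 (2,3) C  (was 1)

TRACE = E,C,H,C,H,H,E,C,E,E,H,C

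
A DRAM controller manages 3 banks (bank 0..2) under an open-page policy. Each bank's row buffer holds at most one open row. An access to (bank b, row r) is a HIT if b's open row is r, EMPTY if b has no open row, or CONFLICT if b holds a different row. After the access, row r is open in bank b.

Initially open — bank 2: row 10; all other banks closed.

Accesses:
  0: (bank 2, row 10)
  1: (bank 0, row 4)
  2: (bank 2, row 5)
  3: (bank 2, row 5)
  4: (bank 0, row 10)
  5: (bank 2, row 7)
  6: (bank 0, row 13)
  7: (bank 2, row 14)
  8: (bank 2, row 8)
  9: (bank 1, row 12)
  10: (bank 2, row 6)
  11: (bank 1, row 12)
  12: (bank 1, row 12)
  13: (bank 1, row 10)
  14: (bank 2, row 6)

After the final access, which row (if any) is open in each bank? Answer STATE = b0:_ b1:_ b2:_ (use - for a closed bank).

#0 (2,10) H  (was 10)
#1 (0,4) E
#2 (2,5) C  (was 10)
#3 (2,5) H  (was 5)
#4 (0,10) C  (was 4)
#5 (2,7) C  (was 5)
#6 (0,13) C  (was 10)
#7 (2,14) C  (was 7)
#8 (2,8) C  (was 14)
#9 (1,12) E
#10 (2,6) C  (was 8)
#11 (1,12) H  (was 12)
#12 (1,12) H  (was 12)
#13 (1,10) C  (was 12)
#14 (2,6) H  (was 6)

STATE = b0:13 b1:10 b2:6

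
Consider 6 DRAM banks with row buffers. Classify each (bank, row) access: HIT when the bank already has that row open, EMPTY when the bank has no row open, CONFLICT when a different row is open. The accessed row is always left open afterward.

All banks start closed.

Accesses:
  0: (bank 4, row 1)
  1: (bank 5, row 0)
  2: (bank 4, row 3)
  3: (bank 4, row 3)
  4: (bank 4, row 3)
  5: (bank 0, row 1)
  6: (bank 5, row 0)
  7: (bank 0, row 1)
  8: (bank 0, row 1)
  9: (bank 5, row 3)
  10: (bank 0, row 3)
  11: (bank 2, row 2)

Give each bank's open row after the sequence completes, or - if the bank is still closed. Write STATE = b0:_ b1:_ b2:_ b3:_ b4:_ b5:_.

STATE = b0:3 b1:- b2:2 b3:- b4:3 b5:3

step 0: bank4 None->1 [EMPTY]
step 1: bank5 None->0 [EMPTY]
step 2: bank4 1->3 [CONFLICT]
step 3: bank4 3->3 [HIT]
step 4: bank4 3->3 [HIT]
step 5: bank0 None->1 [EMPTY]
step 6: bank5 0->0 [HIT]
step 7: bank0 1->1 [HIT]
step 8: bank0 1->1 [HIT]
step 9: bank5 0->3 [CONFLICT]
step 10: bank0 1->3 [CONFLICT]
step 11: bank2 None->2 [EMPTY]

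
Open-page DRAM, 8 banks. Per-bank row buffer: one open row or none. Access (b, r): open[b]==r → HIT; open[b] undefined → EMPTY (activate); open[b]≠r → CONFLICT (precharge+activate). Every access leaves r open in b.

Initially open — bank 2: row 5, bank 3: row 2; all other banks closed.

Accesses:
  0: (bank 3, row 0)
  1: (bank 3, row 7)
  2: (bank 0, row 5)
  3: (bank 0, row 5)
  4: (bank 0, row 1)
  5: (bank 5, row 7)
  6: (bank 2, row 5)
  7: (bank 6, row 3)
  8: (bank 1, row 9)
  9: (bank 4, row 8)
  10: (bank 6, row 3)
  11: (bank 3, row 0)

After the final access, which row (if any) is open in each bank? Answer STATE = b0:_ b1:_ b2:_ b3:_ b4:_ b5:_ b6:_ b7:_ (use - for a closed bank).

  [0] b3 r0: had r2 ⇒ C
  [1] b3 r7: had r0 ⇒ C
  [2] b0 r5: no row ⇒ E
  [3] b0 r5: had r5 ⇒ H
  [4] b0 r1: had r5 ⇒ C
  [5] b5 r7: no row ⇒ E
  [6] b2 r5: had r5 ⇒ H
  [7] b6 r3: no row ⇒ E
  [8] b1 r9: no row ⇒ E
  [9] b4 r8: no row ⇒ E
  [10] b6 r3: had r3 ⇒ H
  [11] b3 r0: had r7 ⇒ C

STATE = b0:1 b1:9 b2:5 b3:0 b4:8 b5:7 b6:3 b7:-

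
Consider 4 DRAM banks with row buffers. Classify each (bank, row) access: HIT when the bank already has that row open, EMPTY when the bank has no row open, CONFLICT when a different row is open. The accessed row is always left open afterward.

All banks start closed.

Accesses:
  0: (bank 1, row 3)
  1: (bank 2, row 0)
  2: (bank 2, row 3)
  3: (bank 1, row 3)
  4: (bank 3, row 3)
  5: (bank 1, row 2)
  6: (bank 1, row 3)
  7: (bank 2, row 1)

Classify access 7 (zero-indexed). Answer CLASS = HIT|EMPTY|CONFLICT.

#0 (1,3) E
#1 (2,0) E
#2 (2,3) C  (was 0)
#3 (1,3) H  (was 3)
#4 (3,3) E
#5 (1,2) C  (was 3)
#6 (1,3) C  (was 2)
#7 (2,1) C  (was 3)

CLASS = CONFLICT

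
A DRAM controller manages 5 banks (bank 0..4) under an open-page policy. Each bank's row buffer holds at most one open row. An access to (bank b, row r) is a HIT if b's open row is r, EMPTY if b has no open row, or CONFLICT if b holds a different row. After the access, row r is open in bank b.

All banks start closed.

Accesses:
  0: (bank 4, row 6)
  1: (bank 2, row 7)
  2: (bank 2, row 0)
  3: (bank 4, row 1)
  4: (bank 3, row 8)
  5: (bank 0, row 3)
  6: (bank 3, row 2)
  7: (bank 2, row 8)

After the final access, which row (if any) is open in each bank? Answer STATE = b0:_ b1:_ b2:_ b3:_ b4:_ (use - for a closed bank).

STATE = b0:3 b1:- b2:8 b3:2 b4:1

#0 (4,6) E
#1 (2,7) E
#2 (2,0) C  (was 7)
#3 (4,1) C  (was 6)
#4 (3,8) E
#5 (0,3) E
#6 (3,2) C  (was 8)
#7 (2,8) C  (was 0)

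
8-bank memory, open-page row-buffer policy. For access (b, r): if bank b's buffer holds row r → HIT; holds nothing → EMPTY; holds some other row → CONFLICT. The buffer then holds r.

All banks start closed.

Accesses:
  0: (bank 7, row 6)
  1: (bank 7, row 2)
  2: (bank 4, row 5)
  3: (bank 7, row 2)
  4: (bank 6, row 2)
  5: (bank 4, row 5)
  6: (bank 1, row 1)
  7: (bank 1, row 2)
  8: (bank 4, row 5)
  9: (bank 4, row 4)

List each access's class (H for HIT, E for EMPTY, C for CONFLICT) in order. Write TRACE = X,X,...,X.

TRACE = E,C,E,H,E,H,E,C,H,C

  [0] b7 r6: no row ⇒ E
  [1] b7 r2: had r6 ⇒ C
  [2] b4 r5: no row ⇒ E
  [3] b7 r2: had r2 ⇒ H
  [4] b6 r2: no row ⇒ E
  [5] b4 r5: had r5 ⇒ H
  [6] b1 r1: no row ⇒ E
  [7] b1 r2: had r1 ⇒ C
  [8] b4 r5: had r5 ⇒ H
  [9] b4 r4: had r5 ⇒ C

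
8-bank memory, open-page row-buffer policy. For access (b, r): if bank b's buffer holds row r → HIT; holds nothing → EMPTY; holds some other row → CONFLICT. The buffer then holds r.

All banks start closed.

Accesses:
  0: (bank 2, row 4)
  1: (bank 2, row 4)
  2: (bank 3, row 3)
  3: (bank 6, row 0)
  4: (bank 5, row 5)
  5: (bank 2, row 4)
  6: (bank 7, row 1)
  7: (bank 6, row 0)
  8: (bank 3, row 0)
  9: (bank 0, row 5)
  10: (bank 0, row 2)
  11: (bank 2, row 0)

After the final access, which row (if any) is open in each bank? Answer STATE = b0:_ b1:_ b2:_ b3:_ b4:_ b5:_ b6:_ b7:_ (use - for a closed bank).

STATE = b0:2 b1:- b2:0 b3:0 b4:- b5:5 b6:0 b7:1

#0 (2,4) E
#1 (2,4) H  (was 4)
#2 (3,3) E
#3 (6,0) E
#4 (5,5) E
#5 (2,4) H  (was 4)
#6 (7,1) E
#7 (6,0) H  (was 0)
#8 (3,0) C  (was 3)
#9 (0,5) E
#10 (0,2) C  (was 5)
#11 (2,0) C  (was 4)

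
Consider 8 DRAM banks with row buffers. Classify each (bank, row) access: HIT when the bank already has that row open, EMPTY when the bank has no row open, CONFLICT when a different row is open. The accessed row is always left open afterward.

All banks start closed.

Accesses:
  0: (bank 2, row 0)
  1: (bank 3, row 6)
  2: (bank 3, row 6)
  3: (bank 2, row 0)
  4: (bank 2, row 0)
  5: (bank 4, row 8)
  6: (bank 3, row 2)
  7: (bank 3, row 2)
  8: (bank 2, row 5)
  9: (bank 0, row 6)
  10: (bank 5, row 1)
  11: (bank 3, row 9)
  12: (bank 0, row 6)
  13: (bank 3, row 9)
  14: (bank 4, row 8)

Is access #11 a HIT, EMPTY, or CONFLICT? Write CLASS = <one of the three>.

  [0] b2 r0: no row ⇒ E
  [1] b3 r6: no row ⇒ E
  [2] b3 r6: had r6 ⇒ H
  [3] b2 r0: had r0 ⇒ H
  [4] b2 r0: had r0 ⇒ H
  [5] b4 r8: no row ⇒ E
  [6] b3 r2: had r6 ⇒ C
  [7] b3 r2: had r2 ⇒ H
  [8] b2 r5: had r0 ⇒ C
  [9] b0 r6: no row ⇒ E
  [10] b5 r1: no row ⇒ E
  [11] b3 r9: had r2 ⇒ C
  [12] b0 r6: had r6 ⇒ H
  [13] b3 r9: had r9 ⇒ H
  [14] b4 r8: had r8 ⇒ H

CLASS = CONFLICT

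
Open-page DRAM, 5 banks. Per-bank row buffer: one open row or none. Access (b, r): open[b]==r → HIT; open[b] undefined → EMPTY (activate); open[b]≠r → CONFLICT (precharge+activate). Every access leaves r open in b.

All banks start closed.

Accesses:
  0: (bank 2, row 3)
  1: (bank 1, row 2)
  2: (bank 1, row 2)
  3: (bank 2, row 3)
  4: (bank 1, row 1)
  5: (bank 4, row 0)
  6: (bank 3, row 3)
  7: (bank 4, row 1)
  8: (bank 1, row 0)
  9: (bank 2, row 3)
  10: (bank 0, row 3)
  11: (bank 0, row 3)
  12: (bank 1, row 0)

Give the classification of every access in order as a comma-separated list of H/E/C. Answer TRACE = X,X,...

TRACE = E,E,H,H,C,E,E,C,C,H,E,H,H

  [0] b2 r3: no row ⇒ E
  [1] b1 r2: no row ⇒ E
  [2] b1 r2: had r2 ⇒ H
  [3] b2 r3: had r3 ⇒ H
  [4] b1 r1: had r2 ⇒ C
  [5] b4 r0: no row ⇒ E
  [6] b3 r3: no row ⇒ E
  [7] b4 r1: had r0 ⇒ C
  [8] b1 r0: had r1 ⇒ C
  [9] b2 r3: had r3 ⇒ H
  [10] b0 r3: no row ⇒ E
  [11] b0 r3: had r3 ⇒ H
  [12] b1 r0: had r0 ⇒ H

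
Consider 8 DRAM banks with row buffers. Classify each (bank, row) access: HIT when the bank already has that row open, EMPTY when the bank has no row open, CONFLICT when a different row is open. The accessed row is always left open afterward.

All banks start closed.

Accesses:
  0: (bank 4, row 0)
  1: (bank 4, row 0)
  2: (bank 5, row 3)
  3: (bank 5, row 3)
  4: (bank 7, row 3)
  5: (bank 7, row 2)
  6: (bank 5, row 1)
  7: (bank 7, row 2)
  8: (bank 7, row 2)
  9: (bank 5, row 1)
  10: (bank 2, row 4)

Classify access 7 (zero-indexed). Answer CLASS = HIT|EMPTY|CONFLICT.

CLASS = HIT

#0 (4,0) E
#1 (4,0) H  (was 0)
#2 (5,3) E
#3 (5,3) H  (was 3)
#4 (7,3) E
#5 (7,2) C  (was 3)
#6 (5,1) C  (was 3)
#7 (7,2) H  (was 2)
#8 (7,2) H  (was 2)
#9 (5,1) H  (was 1)
#10 (2,4) E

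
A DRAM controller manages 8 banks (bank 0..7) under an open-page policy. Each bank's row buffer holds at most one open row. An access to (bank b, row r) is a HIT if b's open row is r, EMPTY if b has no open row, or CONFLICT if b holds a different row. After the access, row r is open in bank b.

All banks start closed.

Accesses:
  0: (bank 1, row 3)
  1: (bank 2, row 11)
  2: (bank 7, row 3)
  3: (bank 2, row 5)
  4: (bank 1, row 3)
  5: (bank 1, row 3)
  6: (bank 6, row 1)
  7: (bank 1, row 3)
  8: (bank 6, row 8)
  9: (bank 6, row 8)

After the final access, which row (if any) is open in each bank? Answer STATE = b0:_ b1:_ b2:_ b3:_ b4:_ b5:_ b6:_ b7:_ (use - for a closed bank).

  [0] b1 r3: no row ⇒ E
  [1] b2 r11: no row ⇒ E
  [2] b7 r3: no row ⇒ E
  [3] b2 r5: had r11 ⇒ C
  [4] b1 r3: had r3 ⇒ H
  [5] b1 r3: had r3 ⇒ H
  [6] b6 r1: no row ⇒ E
  [7] b1 r3: had r3 ⇒ H
  [8] b6 r8: had r1 ⇒ C
  [9] b6 r8: had r8 ⇒ H

STATE = b0:- b1:3 b2:5 b3:- b4:- b5:- b6:8 b7:3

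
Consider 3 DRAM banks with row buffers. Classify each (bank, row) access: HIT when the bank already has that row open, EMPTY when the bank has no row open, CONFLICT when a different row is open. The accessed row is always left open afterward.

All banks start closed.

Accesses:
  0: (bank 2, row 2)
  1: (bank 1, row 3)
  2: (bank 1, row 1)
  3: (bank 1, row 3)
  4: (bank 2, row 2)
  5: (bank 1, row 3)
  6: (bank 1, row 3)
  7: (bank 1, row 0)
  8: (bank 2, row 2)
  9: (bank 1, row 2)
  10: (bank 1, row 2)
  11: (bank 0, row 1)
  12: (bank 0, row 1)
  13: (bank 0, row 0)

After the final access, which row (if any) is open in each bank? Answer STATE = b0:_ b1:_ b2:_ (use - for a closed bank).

STATE = b0:0 b1:2 b2:2

step 0: bank2 None->2 [EMPTY]
step 1: bank1 None->3 [EMPTY]
step 2: bank1 3->1 [CONFLICT]
step 3: bank1 1->3 [CONFLICT]
step 4: bank2 2->2 [HIT]
step 5: bank1 3->3 [HIT]
step 6: bank1 3->3 [HIT]
step 7: bank1 3->0 [CONFLICT]
step 8: bank2 2->2 [HIT]
step 9: bank1 0->2 [CONFLICT]
step 10: bank1 2->2 [HIT]
step 11: bank0 None->1 [EMPTY]
step 12: bank0 1->1 [HIT]
step 13: bank0 1->0 [CONFLICT]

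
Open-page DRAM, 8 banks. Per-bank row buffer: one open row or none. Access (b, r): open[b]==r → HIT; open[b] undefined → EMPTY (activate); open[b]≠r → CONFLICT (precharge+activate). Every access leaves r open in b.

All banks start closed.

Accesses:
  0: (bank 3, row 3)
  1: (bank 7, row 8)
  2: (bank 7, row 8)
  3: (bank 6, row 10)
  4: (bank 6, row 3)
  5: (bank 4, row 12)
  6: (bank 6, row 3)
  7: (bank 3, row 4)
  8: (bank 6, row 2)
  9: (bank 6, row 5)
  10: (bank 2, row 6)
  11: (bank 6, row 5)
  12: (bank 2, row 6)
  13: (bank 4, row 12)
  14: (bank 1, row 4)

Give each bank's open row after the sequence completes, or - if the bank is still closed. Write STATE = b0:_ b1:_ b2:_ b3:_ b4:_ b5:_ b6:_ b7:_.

step 0: bank3 None->3 [EMPTY]
step 1: bank7 None->8 [EMPTY]
step 2: bank7 8->8 [HIT]
step 3: bank6 None->10 [EMPTY]
step 4: bank6 10->3 [CONFLICT]
step 5: bank4 None->12 [EMPTY]
step 6: bank6 3->3 [HIT]
step 7: bank3 3->4 [CONFLICT]
step 8: bank6 3->2 [CONFLICT]
step 9: bank6 2->5 [CONFLICT]
step 10: bank2 None->6 [EMPTY]
step 11: bank6 5->5 [HIT]
step 12: bank2 6->6 [HIT]
step 13: bank4 12->12 [HIT]
step 14: bank1 None->4 [EMPTY]

STATE = b0:- b1:4 b2:6 b3:4 b4:12 b5:- b6:5 b7:8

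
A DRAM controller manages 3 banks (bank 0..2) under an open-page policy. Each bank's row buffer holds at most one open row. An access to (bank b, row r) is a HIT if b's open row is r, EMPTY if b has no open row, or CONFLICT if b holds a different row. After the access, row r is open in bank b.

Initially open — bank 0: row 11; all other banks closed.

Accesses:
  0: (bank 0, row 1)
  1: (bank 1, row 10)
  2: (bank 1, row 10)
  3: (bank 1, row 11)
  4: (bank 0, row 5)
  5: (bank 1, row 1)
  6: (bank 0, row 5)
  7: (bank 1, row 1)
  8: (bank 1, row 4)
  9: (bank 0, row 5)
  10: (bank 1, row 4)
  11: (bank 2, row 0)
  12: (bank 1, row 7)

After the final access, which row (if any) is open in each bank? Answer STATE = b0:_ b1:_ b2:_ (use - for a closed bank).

0: bank 0 row 1 — prev 11 → CONFLICT
1: bank 1 row 10 — prev None → EMPTY
2: bank 1 row 10 — prev 10 → HIT
3: bank 1 row 11 — prev 10 → CONFLICT
4: bank 0 row 5 — prev 1 → CONFLICT
5: bank 1 row 1 — prev 11 → CONFLICT
6: bank 0 row 5 — prev 5 → HIT
7: bank 1 row 1 — prev 1 → HIT
8: bank 1 row 4 — prev 1 → CONFLICT
9: bank 0 row 5 — prev 5 → HIT
10: bank 1 row 4 — prev 4 → HIT
11: bank 2 row 0 — prev None → EMPTY
12: bank 1 row 7 — prev 4 → CONFLICT

STATE = b0:5 b1:7 b2:0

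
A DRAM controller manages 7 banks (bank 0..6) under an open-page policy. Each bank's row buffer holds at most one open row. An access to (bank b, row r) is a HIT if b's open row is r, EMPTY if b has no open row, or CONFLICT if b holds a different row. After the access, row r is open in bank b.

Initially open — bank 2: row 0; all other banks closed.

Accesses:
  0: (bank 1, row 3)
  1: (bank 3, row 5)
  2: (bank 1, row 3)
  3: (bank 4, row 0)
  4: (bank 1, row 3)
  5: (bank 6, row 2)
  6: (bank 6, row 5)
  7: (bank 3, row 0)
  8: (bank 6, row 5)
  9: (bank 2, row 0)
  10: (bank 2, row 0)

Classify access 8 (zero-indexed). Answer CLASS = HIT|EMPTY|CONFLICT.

CLASS = HIT

  [0] b1 r3: no row ⇒ E
  [1] b3 r5: no row ⇒ E
  [2] b1 r3: had r3 ⇒ H
  [3] b4 r0: no row ⇒ E
  [4] b1 r3: had r3 ⇒ H
  [5] b6 r2: no row ⇒ E
  [6] b6 r5: had r2 ⇒ C
  [7] b3 r0: had r5 ⇒ C
  [8] b6 r5: had r5 ⇒ H
  [9] b2 r0: had r0 ⇒ H
  [10] b2 r0: had r0 ⇒ H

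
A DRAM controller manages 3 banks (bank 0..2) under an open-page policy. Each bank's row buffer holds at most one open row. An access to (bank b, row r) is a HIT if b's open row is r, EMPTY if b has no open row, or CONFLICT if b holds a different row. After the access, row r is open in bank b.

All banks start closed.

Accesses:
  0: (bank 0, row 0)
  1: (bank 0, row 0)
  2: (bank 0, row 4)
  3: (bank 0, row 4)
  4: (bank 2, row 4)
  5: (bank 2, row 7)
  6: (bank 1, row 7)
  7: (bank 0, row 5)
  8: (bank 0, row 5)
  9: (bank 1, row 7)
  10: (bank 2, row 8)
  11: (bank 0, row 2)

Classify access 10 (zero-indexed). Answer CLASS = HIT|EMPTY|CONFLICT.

#0 (0,0) E
#1 (0,0) H  (was 0)
#2 (0,4) C  (was 0)
#3 (0,4) H  (was 4)
#4 (2,4) E
#5 (2,7) C  (was 4)
#6 (1,7) E
#7 (0,5) C  (was 4)
#8 (0,5) H  (was 5)
#9 (1,7) H  (was 7)
#10 (2,8) C  (was 7)
#11 (0,2) C  (was 5)

CLASS = CONFLICT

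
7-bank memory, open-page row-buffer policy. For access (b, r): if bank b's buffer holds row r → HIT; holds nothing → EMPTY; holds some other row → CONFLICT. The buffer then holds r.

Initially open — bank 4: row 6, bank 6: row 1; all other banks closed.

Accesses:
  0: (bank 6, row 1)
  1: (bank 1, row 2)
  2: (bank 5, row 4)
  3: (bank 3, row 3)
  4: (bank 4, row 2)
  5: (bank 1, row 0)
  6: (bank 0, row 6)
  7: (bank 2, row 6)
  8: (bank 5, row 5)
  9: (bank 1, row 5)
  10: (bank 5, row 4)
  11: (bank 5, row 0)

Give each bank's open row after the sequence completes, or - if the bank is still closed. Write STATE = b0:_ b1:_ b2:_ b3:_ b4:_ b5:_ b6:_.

  [0] b6 r1: had r1 ⇒ H
  [1] b1 r2: no row ⇒ E
  [2] b5 r4: no row ⇒ E
  [3] b3 r3: no row ⇒ E
  [4] b4 r2: had r6 ⇒ C
  [5] b1 r0: had r2 ⇒ C
  [6] b0 r6: no row ⇒ E
  [7] b2 r6: no row ⇒ E
  [8] b5 r5: had r4 ⇒ C
  [9] b1 r5: had r0 ⇒ C
  [10] b5 r4: had r5 ⇒ C
  [11] b5 r0: had r4 ⇒ C

STATE = b0:6 b1:5 b2:6 b3:3 b4:2 b5:0 b6:1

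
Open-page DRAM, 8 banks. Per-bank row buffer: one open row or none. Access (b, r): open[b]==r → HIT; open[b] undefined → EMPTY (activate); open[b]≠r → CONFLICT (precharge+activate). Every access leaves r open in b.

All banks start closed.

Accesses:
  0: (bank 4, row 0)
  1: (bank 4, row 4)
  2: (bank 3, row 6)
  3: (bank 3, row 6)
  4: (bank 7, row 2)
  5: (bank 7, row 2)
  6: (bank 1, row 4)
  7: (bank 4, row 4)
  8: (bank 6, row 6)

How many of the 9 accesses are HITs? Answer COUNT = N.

#0 (4,0) E
#1 (4,4) C  (was 0)
#2 (3,6) E
#3 (3,6) H  (was 6)
#4 (7,2) E
#5 (7,2) H  (was 2)
#6 (1,4) E
#7 (4,4) H  (was 4)
#8 (6,6) E

COUNT = 3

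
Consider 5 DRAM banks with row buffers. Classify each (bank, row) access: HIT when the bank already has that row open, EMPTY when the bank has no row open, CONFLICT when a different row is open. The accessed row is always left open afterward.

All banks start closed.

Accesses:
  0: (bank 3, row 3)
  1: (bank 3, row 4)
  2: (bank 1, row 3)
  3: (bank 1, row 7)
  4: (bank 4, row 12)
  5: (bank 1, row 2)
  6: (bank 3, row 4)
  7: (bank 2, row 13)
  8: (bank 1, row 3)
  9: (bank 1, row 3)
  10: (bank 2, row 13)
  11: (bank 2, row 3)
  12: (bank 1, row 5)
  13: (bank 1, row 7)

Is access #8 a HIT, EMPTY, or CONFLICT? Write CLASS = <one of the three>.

#0 (3,3) E
#1 (3,4) C  (was 3)
#2 (1,3) E
#3 (1,7) C  (was 3)
#4 (4,12) E
#5 (1,2) C  (was 7)
#6 (3,4) H  (was 4)
#7 (2,13) E
#8 (1,3) C  (was 2)
#9 (1,3) H  (was 3)
#10 (2,13) H  (was 13)
#11 (2,3) C  (was 13)
#12 (1,5) C  (was 3)
#13 (1,7) C  (was 5)

CLASS = CONFLICT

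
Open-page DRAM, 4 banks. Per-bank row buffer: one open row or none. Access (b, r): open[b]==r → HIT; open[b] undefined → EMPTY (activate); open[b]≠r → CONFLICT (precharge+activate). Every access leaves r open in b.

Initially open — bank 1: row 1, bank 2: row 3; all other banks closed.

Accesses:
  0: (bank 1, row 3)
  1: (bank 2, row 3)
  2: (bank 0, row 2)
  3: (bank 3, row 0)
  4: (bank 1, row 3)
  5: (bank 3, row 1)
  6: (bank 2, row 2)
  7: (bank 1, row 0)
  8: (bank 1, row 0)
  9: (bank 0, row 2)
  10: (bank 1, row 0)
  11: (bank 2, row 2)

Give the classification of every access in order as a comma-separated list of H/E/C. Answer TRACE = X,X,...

0: bank 1 row 3 — prev 1 → CONFLICT
1: bank 2 row 3 — prev 3 → HIT
2: bank 0 row 2 — prev None → EMPTY
3: bank 3 row 0 — prev None → EMPTY
4: bank 1 row 3 — prev 3 → HIT
5: bank 3 row 1 — prev 0 → CONFLICT
6: bank 2 row 2 — prev 3 → CONFLICT
7: bank 1 row 0 — prev 3 → CONFLICT
8: bank 1 row 0 — prev 0 → HIT
9: bank 0 row 2 — prev 2 → HIT
10: bank 1 row 0 — prev 0 → HIT
11: bank 2 row 2 — prev 2 → HIT

TRACE = C,H,E,E,H,C,C,C,H,H,H,H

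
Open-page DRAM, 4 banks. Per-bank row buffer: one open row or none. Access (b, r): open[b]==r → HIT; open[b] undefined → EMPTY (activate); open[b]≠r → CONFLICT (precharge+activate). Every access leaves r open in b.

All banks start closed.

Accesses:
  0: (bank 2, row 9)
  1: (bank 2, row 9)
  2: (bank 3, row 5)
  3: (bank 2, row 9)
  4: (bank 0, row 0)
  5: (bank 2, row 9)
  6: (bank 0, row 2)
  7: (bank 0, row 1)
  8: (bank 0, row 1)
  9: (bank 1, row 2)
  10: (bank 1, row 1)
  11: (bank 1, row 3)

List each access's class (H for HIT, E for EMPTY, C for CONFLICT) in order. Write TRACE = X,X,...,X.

TRACE = E,H,E,H,E,H,C,C,H,E,C,C

  [0] b2 r9: no row ⇒ E
  [1] b2 r9: had r9 ⇒ H
  [2] b3 r5: no row ⇒ E
  [3] b2 r9: had r9 ⇒ H
  [4] b0 r0: no row ⇒ E
  [5] b2 r9: had r9 ⇒ H
  [6] b0 r2: had r0 ⇒ C
  [7] b0 r1: had r2 ⇒ C
  [8] b0 r1: had r1 ⇒ H
  [9] b1 r2: no row ⇒ E
  [10] b1 r1: had r2 ⇒ C
  [11] b1 r3: had r1 ⇒ C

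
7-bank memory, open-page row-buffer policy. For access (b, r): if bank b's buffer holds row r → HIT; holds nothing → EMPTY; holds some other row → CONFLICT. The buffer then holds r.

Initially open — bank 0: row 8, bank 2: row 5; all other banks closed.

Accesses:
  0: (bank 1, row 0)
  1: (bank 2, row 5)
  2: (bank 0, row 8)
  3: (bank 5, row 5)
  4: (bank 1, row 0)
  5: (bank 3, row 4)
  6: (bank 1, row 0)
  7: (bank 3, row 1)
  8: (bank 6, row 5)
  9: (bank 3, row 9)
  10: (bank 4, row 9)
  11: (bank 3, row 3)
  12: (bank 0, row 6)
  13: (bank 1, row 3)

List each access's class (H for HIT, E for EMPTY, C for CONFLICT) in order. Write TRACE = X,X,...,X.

TRACE = E,H,H,E,H,E,H,C,E,C,E,C,C,C

step 0: bank1 None->0 [EMPTY]
step 1: bank2 5->5 [HIT]
step 2: bank0 8->8 [HIT]
step 3: bank5 None->5 [EMPTY]
step 4: bank1 0->0 [HIT]
step 5: bank3 None->4 [EMPTY]
step 6: bank1 0->0 [HIT]
step 7: bank3 4->1 [CONFLICT]
step 8: bank6 None->5 [EMPTY]
step 9: bank3 1->9 [CONFLICT]
step 10: bank4 None->9 [EMPTY]
step 11: bank3 9->3 [CONFLICT]
step 12: bank0 8->6 [CONFLICT]
step 13: bank1 0->3 [CONFLICT]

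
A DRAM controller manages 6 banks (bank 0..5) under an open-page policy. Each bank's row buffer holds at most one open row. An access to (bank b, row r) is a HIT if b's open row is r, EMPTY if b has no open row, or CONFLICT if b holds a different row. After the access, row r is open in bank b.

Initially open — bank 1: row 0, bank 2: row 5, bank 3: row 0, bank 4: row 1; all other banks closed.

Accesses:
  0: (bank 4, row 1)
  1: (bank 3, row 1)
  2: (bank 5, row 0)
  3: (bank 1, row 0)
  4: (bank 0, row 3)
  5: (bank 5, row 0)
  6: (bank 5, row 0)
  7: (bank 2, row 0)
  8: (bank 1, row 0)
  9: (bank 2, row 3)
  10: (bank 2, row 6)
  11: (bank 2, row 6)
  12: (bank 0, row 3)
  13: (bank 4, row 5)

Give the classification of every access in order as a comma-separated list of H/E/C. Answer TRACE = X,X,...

#0 (4,1) H  (was 1)
#1 (3,1) C  (was 0)
#2 (5,0) E
#3 (1,0) H  (was 0)
#4 (0,3) E
#5 (5,0) H  (was 0)
#6 (5,0) H  (was 0)
#7 (2,0) C  (was 5)
#8 (1,0) H  (was 0)
#9 (2,3) C  (was 0)
#10 (2,6) C  (was 3)
#11 (2,6) H  (was 6)
#12 (0,3) H  (was 3)
#13 (4,5) C  (was 1)

TRACE = H,C,E,H,E,H,H,C,H,C,C,H,H,C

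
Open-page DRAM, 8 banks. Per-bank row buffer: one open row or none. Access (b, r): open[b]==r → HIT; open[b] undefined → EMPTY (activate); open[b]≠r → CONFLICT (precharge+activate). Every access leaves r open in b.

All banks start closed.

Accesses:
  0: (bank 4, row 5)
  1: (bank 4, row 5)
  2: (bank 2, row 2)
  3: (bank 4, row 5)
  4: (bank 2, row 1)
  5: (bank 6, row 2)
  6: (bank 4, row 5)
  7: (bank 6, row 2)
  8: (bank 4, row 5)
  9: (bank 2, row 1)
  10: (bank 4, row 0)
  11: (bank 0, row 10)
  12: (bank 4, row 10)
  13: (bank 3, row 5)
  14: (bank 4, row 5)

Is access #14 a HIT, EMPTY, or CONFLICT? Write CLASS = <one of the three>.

0: bank 4 row 5 — prev None → EMPTY
1: bank 4 row 5 — prev 5 → HIT
2: bank 2 row 2 — prev None → EMPTY
3: bank 4 row 5 — prev 5 → HIT
4: bank 2 row 1 — prev 2 → CONFLICT
5: bank 6 row 2 — prev None → EMPTY
6: bank 4 row 5 — prev 5 → HIT
7: bank 6 row 2 — prev 2 → HIT
8: bank 4 row 5 — prev 5 → HIT
9: bank 2 row 1 — prev 1 → HIT
10: bank 4 row 0 — prev 5 → CONFLICT
11: bank 0 row 10 — prev None → EMPTY
12: bank 4 row 10 — prev 0 → CONFLICT
13: bank 3 row 5 — prev None → EMPTY
14: bank 4 row 5 — prev 10 → CONFLICT

CLASS = CONFLICT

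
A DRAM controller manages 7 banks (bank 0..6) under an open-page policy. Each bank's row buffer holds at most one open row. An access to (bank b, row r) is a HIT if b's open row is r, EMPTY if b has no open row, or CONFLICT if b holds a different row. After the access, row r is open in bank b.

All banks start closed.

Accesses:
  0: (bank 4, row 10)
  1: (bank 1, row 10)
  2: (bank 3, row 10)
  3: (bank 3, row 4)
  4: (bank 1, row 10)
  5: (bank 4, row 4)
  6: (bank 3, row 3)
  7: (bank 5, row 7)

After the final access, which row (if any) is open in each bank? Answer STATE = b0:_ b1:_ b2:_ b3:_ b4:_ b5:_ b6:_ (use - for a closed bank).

step 0: bank4 None->10 [EMPTY]
step 1: bank1 None->10 [EMPTY]
step 2: bank3 None->10 [EMPTY]
step 3: bank3 10->4 [CONFLICT]
step 4: bank1 10->10 [HIT]
step 5: bank4 10->4 [CONFLICT]
step 6: bank3 4->3 [CONFLICT]
step 7: bank5 None->7 [EMPTY]

STATE = b0:- b1:10 b2:- b3:3 b4:4 b5:7 b6:-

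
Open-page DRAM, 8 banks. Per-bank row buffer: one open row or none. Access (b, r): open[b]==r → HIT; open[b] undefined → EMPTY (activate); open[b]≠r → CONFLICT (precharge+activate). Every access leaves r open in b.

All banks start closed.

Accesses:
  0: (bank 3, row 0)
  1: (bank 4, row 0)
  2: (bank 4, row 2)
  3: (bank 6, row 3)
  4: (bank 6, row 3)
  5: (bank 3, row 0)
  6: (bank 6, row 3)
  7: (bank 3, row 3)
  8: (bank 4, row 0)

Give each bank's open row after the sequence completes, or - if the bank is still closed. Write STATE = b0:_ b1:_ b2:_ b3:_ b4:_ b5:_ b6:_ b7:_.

STATE = b0:- b1:- b2:- b3:3 b4:0 b5:- b6:3 b7:-

0: bank 3 row 0 — prev None → EMPTY
1: bank 4 row 0 — prev None → EMPTY
2: bank 4 row 2 — prev 0 → CONFLICT
3: bank 6 row 3 — prev None → EMPTY
4: bank 6 row 3 — prev 3 → HIT
5: bank 3 row 0 — prev 0 → HIT
6: bank 6 row 3 — prev 3 → HIT
7: bank 3 row 3 — prev 0 → CONFLICT
8: bank 4 row 0 — prev 2 → CONFLICT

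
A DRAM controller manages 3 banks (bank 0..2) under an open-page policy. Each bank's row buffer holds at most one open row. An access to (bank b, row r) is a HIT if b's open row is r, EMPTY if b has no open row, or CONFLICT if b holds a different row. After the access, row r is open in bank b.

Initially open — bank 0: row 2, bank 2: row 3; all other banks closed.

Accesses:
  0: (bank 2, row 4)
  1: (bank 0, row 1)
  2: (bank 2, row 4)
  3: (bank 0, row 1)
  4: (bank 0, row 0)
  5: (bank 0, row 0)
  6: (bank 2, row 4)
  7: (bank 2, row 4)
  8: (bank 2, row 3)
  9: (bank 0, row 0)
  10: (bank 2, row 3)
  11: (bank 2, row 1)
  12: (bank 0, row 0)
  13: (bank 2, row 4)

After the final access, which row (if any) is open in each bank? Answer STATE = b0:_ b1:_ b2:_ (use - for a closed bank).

0: bank 2 row 4 — prev 3 → CONFLICT
1: bank 0 row 1 — prev 2 → CONFLICT
2: bank 2 row 4 — prev 4 → HIT
3: bank 0 row 1 — prev 1 → HIT
4: bank 0 row 0 — prev 1 → CONFLICT
5: bank 0 row 0 — prev 0 → HIT
6: bank 2 row 4 — prev 4 → HIT
7: bank 2 row 4 — prev 4 → HIT
8: bank 2 row 3 — prev 4 → CONFLICT
9: bank 0 row 0 — prev 0 → HIT
10: bank 2 row 3 — prev 3 → HIT
11: bank 2 row 1 — prev 3 → CONFLICT
12: bank 0 row 0 — prev 0 → HIT
13: bank 2 row 4 — prev 1 → CONFLICT

STATE = b0:0 b1:- b2:4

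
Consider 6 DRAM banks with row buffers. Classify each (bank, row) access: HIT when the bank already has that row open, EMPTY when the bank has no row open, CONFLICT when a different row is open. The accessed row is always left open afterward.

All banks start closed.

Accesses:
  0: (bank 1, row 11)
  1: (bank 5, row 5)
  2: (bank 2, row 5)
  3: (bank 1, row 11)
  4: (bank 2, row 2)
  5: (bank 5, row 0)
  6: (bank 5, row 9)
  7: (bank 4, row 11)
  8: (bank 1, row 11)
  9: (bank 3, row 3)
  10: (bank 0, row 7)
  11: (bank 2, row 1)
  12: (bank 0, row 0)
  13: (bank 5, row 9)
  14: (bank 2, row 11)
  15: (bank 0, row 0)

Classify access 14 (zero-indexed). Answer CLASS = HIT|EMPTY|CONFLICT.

  [0] b1 r11: no row ⇒ E
  [1] b5 r5: no row ⇒ E
  [2] b2 r5: no row ⇒ E
  [3] b1 r11: had r11 ⇒ H
  [4] b2 r2: had r5 ⇒ C
  [5] b5 r0: had r5 ⇒ C
  [6] b5 r9: had r0 ⇒ C
  [7] b4 r11: no row ⇒ E
  [8] b1 r11: had r11 ⇒ H
  [9] b3 r3: no row ⇒ E
  [10] b0 r7: no row ⇒ E
  [11] b2 r1: had r2 ⇒ C
  [12] b0 r0: had r7 ⇒ C
  [13] b5 r9: had r9 ⇒ H
  [14] b2 r11: had r1 ⇒ C
  [15] b0 r0: had r0 ⇒ H

CLASS = CONFLICT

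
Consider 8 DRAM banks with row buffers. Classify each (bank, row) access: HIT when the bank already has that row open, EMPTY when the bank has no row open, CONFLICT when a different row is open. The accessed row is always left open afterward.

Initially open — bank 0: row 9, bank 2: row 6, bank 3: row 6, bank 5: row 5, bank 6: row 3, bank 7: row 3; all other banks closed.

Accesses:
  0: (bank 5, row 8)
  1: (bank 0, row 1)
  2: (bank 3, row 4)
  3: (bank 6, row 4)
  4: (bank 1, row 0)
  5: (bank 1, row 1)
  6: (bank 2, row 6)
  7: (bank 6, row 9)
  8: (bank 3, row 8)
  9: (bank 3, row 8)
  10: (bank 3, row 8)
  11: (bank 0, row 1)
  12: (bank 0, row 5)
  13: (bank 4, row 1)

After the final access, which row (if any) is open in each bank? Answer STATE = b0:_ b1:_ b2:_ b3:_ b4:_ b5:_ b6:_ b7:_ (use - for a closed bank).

0: bank 5 row 8 — prev 5 → CONFLICT
1: bank 0 row 1 — prev 9 → CONFLICT
2: bank 3 row 4 — prev 6 → CONFLICT
3: bank 6 row 4 — prev 3 → CONFLICT
4: bank 1 row 0 — prev None → EMPTY
5: bank 1 row 1 — prev 0 → CONFLICT
6: bank 2 row 6 — prev 6 → HIT
7: bank 6 row 9 — prev 4 → CONFLICT
8: bank 3 row 8 — prev 4 → CONFLICT
9: bank 3 row 8 — prev 8 → HIT
10: bank 3 row 8 — prev 8 → HIT
11: bank 0 row 1 — prev 1 → HIT
12: bank 0 row 5 — prev 1 → CONFLICT
13: bank 4 row 1 — prev None → EMPTY

STATE = b0:5 b1:1 b2:6 b3:8 b4:1 b5:8 b6:9 b7:3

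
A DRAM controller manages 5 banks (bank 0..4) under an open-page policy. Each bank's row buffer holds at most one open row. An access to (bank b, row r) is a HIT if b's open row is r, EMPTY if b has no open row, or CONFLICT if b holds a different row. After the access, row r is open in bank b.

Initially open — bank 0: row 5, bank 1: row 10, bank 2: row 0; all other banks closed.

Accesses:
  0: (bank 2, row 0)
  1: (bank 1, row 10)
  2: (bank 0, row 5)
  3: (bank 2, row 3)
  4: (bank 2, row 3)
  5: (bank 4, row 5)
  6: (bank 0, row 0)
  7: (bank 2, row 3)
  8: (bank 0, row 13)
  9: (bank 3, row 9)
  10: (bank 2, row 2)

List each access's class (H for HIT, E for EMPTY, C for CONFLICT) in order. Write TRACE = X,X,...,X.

TRACE = H,H,H,C,H,E,C,H,C,E,C

  [0] b2 r0: had r0 ⇒ H
  [1] b1 r10: had r10 ⇒ H
  [2] b0 r5: had r5 ⇒ H
  [3] b2 r3: had r0 ⇒ C
  [4] b2 r3: had r3 ⇒ H
  [5] b4 r5: no row ⇒ E
  [6] b0 r0: had r5 ⇒ C
  [7] b2 r3: had r3 ⇒ H
  [8] b0 r13: had r0 ⇒ C
  [9] b3 r9: no row ⇒ E
  [10] b2 r2: had r3 ⇒ C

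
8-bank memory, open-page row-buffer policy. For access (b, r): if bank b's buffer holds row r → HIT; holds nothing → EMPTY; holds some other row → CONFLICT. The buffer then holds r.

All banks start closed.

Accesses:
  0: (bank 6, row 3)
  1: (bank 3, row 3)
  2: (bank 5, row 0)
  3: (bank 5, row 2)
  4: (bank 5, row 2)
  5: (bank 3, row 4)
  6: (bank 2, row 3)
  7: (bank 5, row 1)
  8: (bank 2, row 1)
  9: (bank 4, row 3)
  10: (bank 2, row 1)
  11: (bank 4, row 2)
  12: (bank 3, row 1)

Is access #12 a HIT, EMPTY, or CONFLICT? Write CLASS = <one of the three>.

  [0] b6 r3: no row ⇒ E
  [1] b3 r3: no row ⇒ E
  [2] b5 r0: no row ⇒ E
  [3] b5 r2: had r0 ⇒ C
  [4] b5 r2: had r2 ⇒ H
  [5] b3 r4: had r3 ⇒ C
  [6] b2 r3: no row ⇒ E
  [7] b5 r1: had r2 ⇒ C
  [8] b2 r1: had r3 ⇒ C
  [9] b4 r3: no row ⇒ E
  [10] b2 r1: had r1 ⇒ H
  [11] b4 r2: had r3 ⇒ C
  [12] b3 r1: had r4 ⇒ C

CLASS = CONFLICT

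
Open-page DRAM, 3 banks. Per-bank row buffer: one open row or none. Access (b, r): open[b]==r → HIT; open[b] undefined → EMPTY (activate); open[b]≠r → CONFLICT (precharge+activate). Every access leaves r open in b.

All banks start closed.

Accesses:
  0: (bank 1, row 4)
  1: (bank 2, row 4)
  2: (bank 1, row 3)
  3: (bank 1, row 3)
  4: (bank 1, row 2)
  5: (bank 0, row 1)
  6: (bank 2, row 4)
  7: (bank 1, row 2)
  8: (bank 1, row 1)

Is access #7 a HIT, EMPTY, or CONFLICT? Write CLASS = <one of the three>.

CLASS = HIT

step 0: bank1 None->4 [EMPTY]
step 1: bank2 None->4 [EMPTY]
step 2: bank1 4->3 [CONFLICT]
step 3: bank1 3->3 [HIT]
step 4: bank1 3->2 [CONFLICT]
step 5: bank0 None->1 [EMPTY]
step 6: bank2 4->4 [HIT]
step 7: bank1 2->2 [HIT]
step 8: bank1 2->1 [CONFLICT]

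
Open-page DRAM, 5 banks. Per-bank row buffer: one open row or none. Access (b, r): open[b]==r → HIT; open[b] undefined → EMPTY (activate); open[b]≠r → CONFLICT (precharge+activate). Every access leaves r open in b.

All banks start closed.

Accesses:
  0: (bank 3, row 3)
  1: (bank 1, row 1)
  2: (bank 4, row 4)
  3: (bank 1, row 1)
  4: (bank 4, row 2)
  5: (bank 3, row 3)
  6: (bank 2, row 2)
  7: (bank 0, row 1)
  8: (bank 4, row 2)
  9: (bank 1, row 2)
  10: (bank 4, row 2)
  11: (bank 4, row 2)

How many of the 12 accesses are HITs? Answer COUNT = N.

COUNT = 5

0: bank 3 row 3 — prev None → EMPTY
1: bank 1 row 1 — prev None → EMPTY
2: bank 4 row 4 — prev None → EMPTY
3: bank 1 row 1 — prev 1 → HIT
4: bank 4 row 2 — prev 4 → CONFLICT
5: bank 3 row 3 — prev 3 → HIT
6: bank 2 row 2 — prev None → EMPTY
7: bank 0 row 1 — prev None → EMPTY
8: bank 4 row 2 — prev 2 → HIT
9: bank 1 row 2 — prev 1 → CONFLICT
10: bank 4 row 2 — prev 2 → HIT
11: bank 4 row 2 — prev 2 → HIT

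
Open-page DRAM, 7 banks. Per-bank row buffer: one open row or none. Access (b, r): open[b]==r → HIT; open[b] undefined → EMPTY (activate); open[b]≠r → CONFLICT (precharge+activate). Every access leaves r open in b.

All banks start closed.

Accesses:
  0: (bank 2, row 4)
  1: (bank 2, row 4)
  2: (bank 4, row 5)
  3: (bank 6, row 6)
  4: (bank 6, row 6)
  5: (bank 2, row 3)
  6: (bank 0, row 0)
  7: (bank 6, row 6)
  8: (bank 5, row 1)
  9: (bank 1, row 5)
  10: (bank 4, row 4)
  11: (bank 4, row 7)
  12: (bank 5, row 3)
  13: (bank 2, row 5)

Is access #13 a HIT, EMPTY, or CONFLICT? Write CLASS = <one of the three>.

CLASS = CONFLICT

#0 (2,4) E
#1 (2,4) H  (was 4)
#2 (4,5) E
#3 (6,6) E
#4 (6,6) H  (was 6)
#5 (2,3) C  (was 4)
#6 (0,0) E
#7 (6,6) H  (was 6)
#8 (5,1) E
#9 (1,5) E
#10 (4,4) C  (was 5)
#11 (4,7) C  (was 4)
#12 (5,3) C  (was 1)
#13 (2,5) C  (was 3)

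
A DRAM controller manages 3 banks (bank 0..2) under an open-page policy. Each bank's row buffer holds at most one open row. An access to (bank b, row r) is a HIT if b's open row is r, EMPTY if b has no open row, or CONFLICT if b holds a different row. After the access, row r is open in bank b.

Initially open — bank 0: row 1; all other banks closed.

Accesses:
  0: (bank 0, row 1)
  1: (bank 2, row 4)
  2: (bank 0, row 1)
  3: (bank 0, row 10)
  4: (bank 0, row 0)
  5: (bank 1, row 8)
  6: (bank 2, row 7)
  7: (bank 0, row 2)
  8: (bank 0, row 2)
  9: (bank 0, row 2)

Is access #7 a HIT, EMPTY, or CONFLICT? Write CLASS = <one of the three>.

  [0] b0 r1: had r1 ⇒ H
  [1] b2 r4: no row ⇒ E
  [2] b0 r1: had r1 ⇒ H
  [3] b0 r10: had r1 ⇒ C
  [4] b0 r0: had r10 ⇒ C
  [5] b1 r8: no row ⇒ E
  [6] b2 r7: had r4 ⇒ C
  [7] b0 r2: had r0 ⇒ C
  [8] b0 r2: had r2 ⇒ H
  [9] b0 r2: had r2 ⇒ H

CLASS = CONFLICT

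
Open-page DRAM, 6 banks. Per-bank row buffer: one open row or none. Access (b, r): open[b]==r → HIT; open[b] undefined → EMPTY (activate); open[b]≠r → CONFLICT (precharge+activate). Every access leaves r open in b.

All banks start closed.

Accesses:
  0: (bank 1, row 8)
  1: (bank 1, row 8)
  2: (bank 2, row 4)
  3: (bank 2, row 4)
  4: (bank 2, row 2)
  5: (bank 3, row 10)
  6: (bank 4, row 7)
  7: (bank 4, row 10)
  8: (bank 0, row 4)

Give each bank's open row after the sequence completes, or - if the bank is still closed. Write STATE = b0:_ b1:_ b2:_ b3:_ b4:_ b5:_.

#0 (1,8) E
#1 (1,8) H  (was 8)
#2 (2,4) E
#3 (2,4) H  (was 4)
#4 (2,2) C  (was 4)
#5 (3,10) E
#6 (4,7) E
#7 (4,10) C  (was 7)
#8 (0,4) E

STATE = b0:4 b1:8 b2:2 b3:10 b4:10 b5:-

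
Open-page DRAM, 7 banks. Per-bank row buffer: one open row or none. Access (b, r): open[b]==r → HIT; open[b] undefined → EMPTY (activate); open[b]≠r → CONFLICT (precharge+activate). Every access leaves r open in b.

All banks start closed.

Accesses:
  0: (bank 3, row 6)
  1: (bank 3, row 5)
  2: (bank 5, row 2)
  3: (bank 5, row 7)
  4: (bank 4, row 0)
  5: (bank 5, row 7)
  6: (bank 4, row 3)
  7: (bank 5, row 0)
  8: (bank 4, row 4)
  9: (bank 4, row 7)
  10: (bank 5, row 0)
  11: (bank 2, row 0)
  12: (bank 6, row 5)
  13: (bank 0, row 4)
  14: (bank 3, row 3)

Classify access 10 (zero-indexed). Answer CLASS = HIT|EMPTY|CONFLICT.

  [0] b3 r6: no row ⇒ E
  [1] b3 r5: had r6 ⇒ C
  [2] b5 r2: no row ⇒ E
  [3] b5 r7: had r2 ⇒ C
  [4] b4 r0: no row ⇒ E
  [5] b5 r7: had r7 ⇒ H
  [6] b4 r3: had r0 ⇒ C
  [7] b5 r0: had r7 ⇒ C
  [8] b4 r4: had r3 ⇒ C
  [9] b4 r7: had r4 ⇒ C
  [10] b5 r0: had r0 ⇒ H
  [11] b2 r0: no row ⇒ E
  [12] b6 r5: no row ⇒ E
  [13] b0 r4: no row ⇒ E
  [14] b3 r3: had r5 ⇒ C

CLASS = HIT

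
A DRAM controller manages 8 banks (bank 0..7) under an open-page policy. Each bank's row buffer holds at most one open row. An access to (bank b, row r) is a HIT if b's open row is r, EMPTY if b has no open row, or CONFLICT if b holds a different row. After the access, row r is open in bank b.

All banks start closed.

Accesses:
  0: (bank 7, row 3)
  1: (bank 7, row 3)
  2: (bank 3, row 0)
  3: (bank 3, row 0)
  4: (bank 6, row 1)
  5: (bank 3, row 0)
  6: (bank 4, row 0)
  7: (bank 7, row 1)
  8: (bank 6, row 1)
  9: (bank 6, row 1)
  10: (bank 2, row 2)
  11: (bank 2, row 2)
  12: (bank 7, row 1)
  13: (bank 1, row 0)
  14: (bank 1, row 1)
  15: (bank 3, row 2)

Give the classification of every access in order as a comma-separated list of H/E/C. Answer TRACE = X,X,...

step 0: bank7 None->3 [EMPTY]
step 1: bank7 3->3 [HIT]
step 2: bank3 None->0 [EMPTY]
step 3: bank3 0->0 [HIT]
step 4: bank6 None->1 [EMPTY]
step 5: bank3 0->0 [HIT]
step 6: bank4 None->0 [EMPTY]
step 7: bank7 3->1 [CONFLICT]
step 8: bank6 1->1 [HIT]
step 9: bank6 1->1 [HIT]
step 10: bank2 None->2 [EMPTY]
step 11: bank2 2->2 [HIT]
step 12: bank7 1->1 [HIT]
step 13: bank1 None->0 [EMPTY]
step 14: bank1 0->1 [CONFLICT]
step 15: bank3 0->2 [CONFLICT]

TRACE = E,H,E,H,E,H,E,C,H,H,E,H,H,E,C,C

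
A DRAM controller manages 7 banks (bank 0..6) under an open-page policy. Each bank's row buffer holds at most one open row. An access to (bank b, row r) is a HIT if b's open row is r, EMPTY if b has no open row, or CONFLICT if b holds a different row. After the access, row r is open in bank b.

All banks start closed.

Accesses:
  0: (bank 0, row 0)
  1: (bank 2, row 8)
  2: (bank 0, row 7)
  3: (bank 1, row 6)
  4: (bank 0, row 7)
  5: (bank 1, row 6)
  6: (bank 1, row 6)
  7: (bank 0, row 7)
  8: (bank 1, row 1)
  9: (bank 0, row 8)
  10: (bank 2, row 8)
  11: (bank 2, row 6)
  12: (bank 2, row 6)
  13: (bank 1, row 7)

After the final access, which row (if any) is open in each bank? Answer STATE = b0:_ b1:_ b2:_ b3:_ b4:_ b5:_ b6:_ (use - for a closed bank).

0: bank 0 row 0 — prev None → EMPTY
1: bank 2 row 8 — prev None → EMPTY
2: bank 0 row 7 — prev 0 → CONFLICT
3: bank 1 row 6 — prev None → EMPTY
4: bank 0 row 7 — prev 7 → HIT
5: bank 1 row 6 — prev 6 → HIT
6: bank 1 row 6 — prev 6 → HIT
7: bank 0 row 7 — prev 7 → HIT
8: bank 1 row 1 — prev 6 → CONFLICT
9: bank 0 row 8 — prev 7 → CONFLICT
10: bank 2 row 8 — prev 8 → HIT
11: bank 2 row 6 — prev 8 → CONFLICT
12: bank 2 row 6 — prev 6 → HIT
13: bank 1 row 7 — prev 1 → CONFLICT

STATE = b0:8 b1:7 b2:6 b3:- b4:- b5:- b6:-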